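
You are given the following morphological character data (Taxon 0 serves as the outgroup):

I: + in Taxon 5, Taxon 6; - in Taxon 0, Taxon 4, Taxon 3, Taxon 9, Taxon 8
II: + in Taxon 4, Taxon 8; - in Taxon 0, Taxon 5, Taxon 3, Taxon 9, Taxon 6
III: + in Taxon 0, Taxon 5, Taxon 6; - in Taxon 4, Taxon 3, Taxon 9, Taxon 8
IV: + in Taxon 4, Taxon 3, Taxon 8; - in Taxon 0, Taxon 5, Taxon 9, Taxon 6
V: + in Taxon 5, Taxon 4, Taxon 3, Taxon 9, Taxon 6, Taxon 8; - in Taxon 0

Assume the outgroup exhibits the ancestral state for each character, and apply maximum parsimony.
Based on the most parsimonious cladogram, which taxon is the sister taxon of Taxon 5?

Character polarity is set by the outgroup: the derived state is whichever differs from the outgroup's state, so for III the derived state is '-', and for the remaining characters it is '+'.
I: derived state '+' in Taxon 5 and Taxon 6 only — synapomorphy for {Taxon 5, Taxon 6}.
Only Taxon 4 and Taxon 8 show the derived state '+' for II, supporting them as a clade.
Only Taxon 3, Taxon 4, Taxon 8, and Taxon 9 show the derived state '-' for III, supporting them as a clade.
IV: derived state '+' in Taxon 3, Taxon 4, and Taxon 8 only — synapomorphy for {Taxon 3, Taxon 4, Taxon 8}.
V (derived state '+') is shared by all ingroup taxa — unites the whole ingroup.
Most parsimonious ingroup topology: ((Taxon 5,Taxon 6),(((Taxon 4,Taxon 8),Taxon 3),Taxon 9)).
Taxon 5 and Taxon 6 form a cherry on this tree, so they are sister taxa.

Taxon 6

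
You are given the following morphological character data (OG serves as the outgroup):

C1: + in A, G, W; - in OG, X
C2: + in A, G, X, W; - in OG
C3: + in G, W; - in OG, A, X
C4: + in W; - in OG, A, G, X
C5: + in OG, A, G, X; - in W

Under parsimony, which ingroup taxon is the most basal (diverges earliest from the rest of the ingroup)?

X

Character polarity is set by the outgroup: the derived state is whichever differs from the outgroup's state, so for C5 the derived state is '-', and for the remaining characters it is '+'.
Only A, G, and W show the derived state '+' for C1, supporting them as a clade.
All ingroup taxa share the derived state '+' for C2; it defines the ingroup but does not resolve relationships within it.
C3: derived state '+' in G and W only — synapomorphy for {G, W}.
C4: derived state '+' in W only — an autapomorphy, so it tells us nothing about relationships among taxa.
C5: derived state '-' in W only — an autapomorphy, so it tells us nothing about relationships among taxa.
Most parsimonious ingroup topology: ((A,(G,W)),X).
X is sister to the clade containing all other ingroup taxa, so it is the earliest-diverging (most basal) ingroup lineage.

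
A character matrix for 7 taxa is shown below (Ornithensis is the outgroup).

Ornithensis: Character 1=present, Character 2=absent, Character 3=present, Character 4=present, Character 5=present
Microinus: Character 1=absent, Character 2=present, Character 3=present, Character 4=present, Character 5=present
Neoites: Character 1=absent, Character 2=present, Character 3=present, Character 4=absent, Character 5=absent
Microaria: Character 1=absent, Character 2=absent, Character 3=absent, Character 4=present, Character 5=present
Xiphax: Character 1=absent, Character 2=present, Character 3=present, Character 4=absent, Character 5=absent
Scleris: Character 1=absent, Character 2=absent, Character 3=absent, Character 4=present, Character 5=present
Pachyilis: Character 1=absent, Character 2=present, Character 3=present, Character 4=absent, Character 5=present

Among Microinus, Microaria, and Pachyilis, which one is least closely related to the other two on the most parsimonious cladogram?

Character polarity is set by the outgroup: the derived state is whichever differs from the outgroup's state, so for Character 1, Character 3, Character 4, Character 5 the derived state is 'absent', and for the remaining characters it is 'present'.
Character 1 (derived state 'absent') is shared by all ingroup taxa — unites the whole ingroup.
Character 2: derived state 'present' in Microinus, Neoites, Pachyilis, and Xiphax only — synapomorphy for {Microinus, Neoites, Pachyilis, Xiphax}.
Only Microaria and Scleris show the derived state 'absent' for Character 3, supporting them as a clade.
Character 4 (derived state 'absent') is shared by Neoites, Pachyilis, and Xiphax — a synapomorphy uniting that clade.
Character 5 (derived state 'absent') is shared by Neoites and Xiphax — a synapomorphy uniting that clade.
Most parsimonious ingroup topology: ((Microinus,((Neoites,Xiphax),Pachyilis)),(Microaria,Scleris)).
Pachyilis and Microinus share a more recent common ancestor with each other than either does with Microaria, so Microaria is the least closely related of the three.

Microaria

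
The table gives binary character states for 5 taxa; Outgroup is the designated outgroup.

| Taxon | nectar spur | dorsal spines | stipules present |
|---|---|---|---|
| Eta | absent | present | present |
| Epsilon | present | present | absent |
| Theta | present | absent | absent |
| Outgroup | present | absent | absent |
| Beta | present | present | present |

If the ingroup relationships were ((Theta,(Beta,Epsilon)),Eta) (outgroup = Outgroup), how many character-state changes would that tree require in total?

Map each character onto ((Theta,(Beta,Epsilon)),Eta) (rooted by Outgroup) and count the minimum state changes it requires (Fitch parsimony):
nectar spur: 1; dorsal spines: 2; stipules present: 2.
Total tree length = 5.

5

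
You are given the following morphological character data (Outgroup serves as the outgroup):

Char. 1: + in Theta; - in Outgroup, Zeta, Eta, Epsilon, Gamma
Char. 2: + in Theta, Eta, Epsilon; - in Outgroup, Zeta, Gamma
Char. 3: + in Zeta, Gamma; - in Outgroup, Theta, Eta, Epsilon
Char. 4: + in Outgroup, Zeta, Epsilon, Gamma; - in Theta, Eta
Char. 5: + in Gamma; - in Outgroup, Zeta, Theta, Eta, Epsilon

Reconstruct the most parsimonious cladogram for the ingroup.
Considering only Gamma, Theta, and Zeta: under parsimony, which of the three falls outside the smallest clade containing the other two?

Character polarity is set by the outgroup: the derived state is whichever differs from the outgroup's state, so for Char. 4 the derived state is '-', and for the remaining characters it is '+'.
Char. 1: derived state '+' in Theta only — an autapomorphy, so it tells us nothing about relationships among taxa.
Char. 2: derived state '+' in Epsilon, Eta, and Theta only — synapomorphy for {Epsilon, Eta, Theta}.
Only Gamma and Zeta show the derived state '+' for Char. 3, supporting them as a clade.
Only Eta and Theta show the derived state '-' for Char. 4, supporting them as a clade.
Char. 5 (derived state '+') is unique to Gamma (autapomorphy; uninformative for grouping).
Most parsimonious ingroup topology: ((Zeta,Gamma),((Theta,Eta),Epsilon)).
Zeta and Gamma share a more recent common ancestor with each other than either does with Theta, so Theta is the least closely related of the three.

Theta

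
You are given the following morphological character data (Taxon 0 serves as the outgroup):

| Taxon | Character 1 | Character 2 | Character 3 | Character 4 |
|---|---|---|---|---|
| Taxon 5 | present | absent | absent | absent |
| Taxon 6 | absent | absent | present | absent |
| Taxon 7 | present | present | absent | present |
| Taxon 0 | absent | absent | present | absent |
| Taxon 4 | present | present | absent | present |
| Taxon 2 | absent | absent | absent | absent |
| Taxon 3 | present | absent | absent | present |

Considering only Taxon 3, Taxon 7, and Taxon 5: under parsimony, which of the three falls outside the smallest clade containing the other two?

Character polarity is set by the outgroup: the derived state is whichever differs from the outgroup's state, so for Character 3 the derived state is 'absent', and for the remaining characters it is 'present'.
Character 1: derived state 'present' in Taxon 3, Taxon 4, Taxon 5, and Taxon 7 only — synapomorphy for {Taxon 3, Taxon 4, Taxon 5, Taxon 7}.
Character 2 (derived state 'present') is shared by Taxon 4 and Taxon 7 — a synapomorphy uniting that clade.
Only Taxon 2, Taxon 3, Taxon 4, Taxon 5, and Taxon 7 show the derived state 'absent' for Character 3, supporting them as a clade.
Only Taxon 3, Taxon 4, and Taxon 7 show the derived state 'present' for Character 4, supporting them as a clade.
Most parsimonious ingroup topology: ((Taxon 2,(Taxon 5,((Taxon 4,Taxon 7),Taxon 3))),Taxon 6).
Taxon 3 and Taxon 7 share a more recent common ancestor with each other than either does with Taxon 5, so Taxon 5 is the least closely related of the three.

Taxon 5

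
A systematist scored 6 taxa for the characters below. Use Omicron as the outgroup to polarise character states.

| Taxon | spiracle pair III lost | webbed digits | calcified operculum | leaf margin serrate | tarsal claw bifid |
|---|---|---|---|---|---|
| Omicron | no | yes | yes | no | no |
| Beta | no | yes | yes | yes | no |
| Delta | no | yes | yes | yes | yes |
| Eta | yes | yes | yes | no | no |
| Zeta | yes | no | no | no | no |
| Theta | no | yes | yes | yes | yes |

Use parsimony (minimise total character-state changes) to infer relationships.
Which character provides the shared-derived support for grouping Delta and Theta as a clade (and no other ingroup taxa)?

tarsal claw bifid

Character polarity is set by the outgroup: the derived state is whichever differs from the outgroup's state, so for webbed digits, calcified operculum the derived state is 'no', and for the remaining characters it is 'yes'.
spiracle pair III lost: derived state 'yes' in Eta and Zeta only — synapomorphy for {Eta, Zeta}.
webbed digits: derived state 'no' in Zeta only — an autapomorphy, so it tells us nothing about relationships among taxa.
calcified operculum (derived state 'no') is unique to Zeta (autapomorphy; uninformative for grouping).
leaf margin serrate: derived state 'yes' in Beta, Delta, and Theta only — synapomorphy for {Beta, Delta, Theta}.
tarsal claw bifid: derived state 'yes' in Delta and Theta only — synapomorphy for {Delta, Theta}.
Most parsimonious ingroup topology: ((Beta,(Delta,Theta)),(Eta,Zeta)).
The clade {Delta, Theta} is supported by tarsal claw bifid: its derived state 'yes' occurs in exactly those taxa and in no other taxon (including the outgroup).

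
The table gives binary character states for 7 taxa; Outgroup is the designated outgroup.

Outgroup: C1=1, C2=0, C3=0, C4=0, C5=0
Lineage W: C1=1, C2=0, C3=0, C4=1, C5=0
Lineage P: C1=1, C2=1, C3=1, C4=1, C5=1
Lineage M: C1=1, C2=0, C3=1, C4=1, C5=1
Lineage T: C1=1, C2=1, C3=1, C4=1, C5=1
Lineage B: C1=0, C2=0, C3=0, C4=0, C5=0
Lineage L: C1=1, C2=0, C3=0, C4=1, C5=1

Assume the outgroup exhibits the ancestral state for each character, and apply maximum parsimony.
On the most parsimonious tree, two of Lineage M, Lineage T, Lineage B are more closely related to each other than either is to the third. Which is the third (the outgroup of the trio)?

Character polarity is set by the outgroup: the derived state is whichever differs from the outgroup's state, so for C1 the derived state is '0', and for the remaining characters it is '1'.
C1 (derived state '0') is unique to Lineage B (autapomorphy; uninformative for grouping).
C2 (derived state '1') is shared by Lineage P and Lineage T — a synapomorphy uniting that clade.
Only Lineage M, Lineage P, and Lineage T show the derived state '1' for C3, supporting them as a clade.
Only Lineage L, Lineage M, Lineage P, Lineage T, and Lineage W show the derived state '1' for C4, supporting them as a clade.
C5: derived state '1' in Lineage L, Lineage M, Lineage P, and Lineage T only — synapomorphy for {Lineage L, Lineage M, Lineage P, Lineage T}.
Most parsimonious ingroup topology: ((Lineage W,(((Lineage P,Lineage T),Lineage M),Lineage L)),Lineage B).
Lineage M and Lineage T share a more recent common ancestor with each other than either does with Lineage B, so Lineage B is the least closely related of the three.

Lineage B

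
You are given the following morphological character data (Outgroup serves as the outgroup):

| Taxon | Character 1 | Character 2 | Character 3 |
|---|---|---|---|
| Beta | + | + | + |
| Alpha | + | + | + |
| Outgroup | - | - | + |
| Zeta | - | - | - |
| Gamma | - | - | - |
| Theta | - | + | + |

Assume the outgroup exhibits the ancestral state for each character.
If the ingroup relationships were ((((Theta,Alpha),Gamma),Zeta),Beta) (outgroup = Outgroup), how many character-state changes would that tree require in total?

Map each character onto ((((Theta,Alpha),Gamma),Zeta),Beta) (rooted by Outgroup) and count the minimum state changes it requires (Fitch parsimony):
Character 1: 2; Character 2: 2; Character 3: 2.
Total tree length = 6.

6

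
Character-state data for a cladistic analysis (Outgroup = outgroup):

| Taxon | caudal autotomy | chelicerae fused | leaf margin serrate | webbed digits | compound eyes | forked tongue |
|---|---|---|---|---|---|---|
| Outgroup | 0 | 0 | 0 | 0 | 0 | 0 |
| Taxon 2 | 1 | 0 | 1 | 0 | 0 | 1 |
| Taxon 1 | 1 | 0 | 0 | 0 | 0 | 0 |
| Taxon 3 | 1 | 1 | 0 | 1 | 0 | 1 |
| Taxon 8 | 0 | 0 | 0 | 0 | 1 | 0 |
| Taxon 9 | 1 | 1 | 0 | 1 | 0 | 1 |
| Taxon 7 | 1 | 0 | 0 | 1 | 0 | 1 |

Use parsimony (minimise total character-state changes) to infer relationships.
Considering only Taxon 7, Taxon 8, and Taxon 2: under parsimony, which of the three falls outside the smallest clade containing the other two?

Taxon 8

The outgroup has state '0' for every character, so '1' is the derived state throughout.
caudal autotomy (derived state '1') is shared by Taxon 1, Taxon 2, Taxon 3, Taxon 7, and Taxon 9 — a synapomorphy uniting that clade.
chelicerae fused (derived state '1') is shared by Taxon 3 and Taxon 9 — a synapomorphy uniting that clade.
leaf margin serrate (derived state '1') is unique to Taxon 2 (autapomorphy; uninformative for grouping).
webbed digits (derived state '1') is shared by Taxon 3, Taxon 7, and Taxon 9 — a synapomorphy uniting that clade.
compound eyes (derived state '1') is unique to Taxon 8 (autapomorphy; uninformative for grouping).
Only Taxon 2, Taxon 3, Taxon 7, and Taxon 9 show the derived state '1' for forked tongue, supporting them as a clade.
Most parsimonious ingroup topology: (((Taxon 2,((Taxon 3,Taxon 9),Taxon 7)),Taxon 1),Taxon 8).
Taxon 7 and Taxon 2 share a more recent common ancestor with each other than either does with Taxon 8, so Taxon 8 is the least closely related of the three.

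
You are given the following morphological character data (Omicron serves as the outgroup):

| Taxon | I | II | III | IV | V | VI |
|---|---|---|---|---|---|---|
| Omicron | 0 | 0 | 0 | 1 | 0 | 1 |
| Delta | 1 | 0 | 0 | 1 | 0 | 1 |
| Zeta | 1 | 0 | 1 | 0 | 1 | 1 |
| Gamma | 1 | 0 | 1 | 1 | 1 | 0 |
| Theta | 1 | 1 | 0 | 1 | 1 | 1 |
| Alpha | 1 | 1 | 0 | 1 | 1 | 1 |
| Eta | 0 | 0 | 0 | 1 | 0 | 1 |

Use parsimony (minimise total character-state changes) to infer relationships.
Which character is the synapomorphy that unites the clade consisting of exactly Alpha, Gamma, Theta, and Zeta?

V

Character polarity is set by the outgroup: the derived state is whichever differs from the outgroup's state, so for IV, VI the derived state is '0', and for the remaining characters it is '1'.
I (derived state '1') is shared by Alpha, Delta, Gamma, Theta, and Zeta — a synapomorphy uniting that clade.
II (derived state '1') is shared by Alpha and Theta — a synapomorphy uniting that clade.
III: derived state '1' in Gamma and Zeta only — synapomorphy for {Gamma, Zeta}.
IV (derived state '0') is unique to Zeta (autapomorphy; uninformative for grouping).
V: derived state '1' in Alpha, Gamma, Theta, and Zeta only — synapomorphy for {Alpha, Gamma, Theta, Zeta}.
VI (derived state '0') is unique to Gamma (autapomorphy; uninformative for grouping).
Most parsimonious ingroup topology: ((Delta,((Zeta,Gamma),(Theta,Alpha))),Eta).
The clade {Alpha, Gamma, Theta, Zeta} is supported by V: its derived state '1' occurs in exactly those taxa and in no other taxon (including the outgroup).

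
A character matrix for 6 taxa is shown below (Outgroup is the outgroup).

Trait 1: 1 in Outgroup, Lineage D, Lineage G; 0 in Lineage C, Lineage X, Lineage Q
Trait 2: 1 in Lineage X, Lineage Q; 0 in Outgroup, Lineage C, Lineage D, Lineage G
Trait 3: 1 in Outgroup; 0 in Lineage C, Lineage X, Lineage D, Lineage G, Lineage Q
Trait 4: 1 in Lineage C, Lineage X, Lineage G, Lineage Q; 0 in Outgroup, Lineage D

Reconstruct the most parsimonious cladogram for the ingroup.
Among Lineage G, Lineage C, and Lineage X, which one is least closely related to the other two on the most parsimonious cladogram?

Character polarity is set by the outgroup: the derived state is whichever differs from the outgroup's state, so for Trait 1, Trait 3 the derived state is '0', and for the remaining characters it is '1'.
Only Lineage C, Lineage Q, and Lineage X show the derived state '0' for Trait 1, supporting them as a clade.
Trait 2: derived state '1' in Lineage Q and Lineage X only — synapomorphy for {Lineage Q, Lineage X}.
Trait 3 (derived state '0') is shared by all ingroup taxa — unites the whole ingroup.
Trait 4: derived state '1' in Lineage C, Lineage G, Lineage Q, and Lineage X only — synapomorphy for {Lineage C, Lineage G, Lineage Q, Lineage X}.
Most parsimonious ingroup topology: ((((Lineage X,Lineage Q),Lineage C),Lineage G),Lineage D).
Lineage C and Lineage X share a more recent common ancestor with each other than either does with Lineage G, so Lineage G is the least closely related of the three.

Lineage G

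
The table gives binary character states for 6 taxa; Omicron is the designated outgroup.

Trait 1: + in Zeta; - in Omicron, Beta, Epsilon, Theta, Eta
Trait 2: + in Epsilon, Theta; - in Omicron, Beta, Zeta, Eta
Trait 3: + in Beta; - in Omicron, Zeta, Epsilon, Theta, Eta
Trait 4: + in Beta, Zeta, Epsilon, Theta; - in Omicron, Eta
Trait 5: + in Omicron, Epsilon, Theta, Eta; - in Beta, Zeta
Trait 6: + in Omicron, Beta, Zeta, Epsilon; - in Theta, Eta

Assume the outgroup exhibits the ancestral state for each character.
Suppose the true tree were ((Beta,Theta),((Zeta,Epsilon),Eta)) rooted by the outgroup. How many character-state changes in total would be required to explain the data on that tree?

10

Map each character onto ((Beta,Theta),((Zeta,Epsilon),Eta)) (rooted by Omicron) and count the minimum state changes it requires (Fitch parsimony):
Trait 1: 1; Trait 2: 2; Trait 3: 1; Trait 4: 2; Trait 5: 2; Trait 6: 2.
Total tree length = 10.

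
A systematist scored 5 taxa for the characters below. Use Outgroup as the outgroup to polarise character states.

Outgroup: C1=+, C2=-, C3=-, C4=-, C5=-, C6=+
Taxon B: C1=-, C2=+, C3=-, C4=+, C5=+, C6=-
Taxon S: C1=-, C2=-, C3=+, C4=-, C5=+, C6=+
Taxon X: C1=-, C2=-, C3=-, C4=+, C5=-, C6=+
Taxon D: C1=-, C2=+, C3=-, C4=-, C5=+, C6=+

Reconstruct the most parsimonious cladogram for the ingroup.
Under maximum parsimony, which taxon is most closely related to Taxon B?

Taxon D

Character polarity is set by the outgroup: the derived state is whichever differs from the outgroup's state, so for C1, C6 the derived state is '-', and for the remaining characters it is '+'.
C1 (derived state '-') is shared by all ingroup taxa — unites the whole ingroup.
C2 (derived state '+') is shared by Taxon B and Taxon D — a synapomorphy uniting that clade.
C3: derived state '+' in Taxon S only — an autapomorphy, so it tells us nothing about relationships among taxa.
C4 groups Taxon B and Taxon X, which is incompatible with the clades supported by the remaining characters; treating it as convergent (homoplasy) costs fewer steps than any alternative tree.
Only Taxon B, Taxon D, and Taxon S show the derived state '+' for C5, supporting them as a clade.
C6: derived state '-' in Taxon B only — an autapomorphy, so it tells us nothing about relationships among taxa.
Most parsimonious ingroup topology: (((Taxon B,Taxon D),Taxon S),Taxon X).
Taxon B and Taxon D form a cherry on this tree, so they are sister taxa.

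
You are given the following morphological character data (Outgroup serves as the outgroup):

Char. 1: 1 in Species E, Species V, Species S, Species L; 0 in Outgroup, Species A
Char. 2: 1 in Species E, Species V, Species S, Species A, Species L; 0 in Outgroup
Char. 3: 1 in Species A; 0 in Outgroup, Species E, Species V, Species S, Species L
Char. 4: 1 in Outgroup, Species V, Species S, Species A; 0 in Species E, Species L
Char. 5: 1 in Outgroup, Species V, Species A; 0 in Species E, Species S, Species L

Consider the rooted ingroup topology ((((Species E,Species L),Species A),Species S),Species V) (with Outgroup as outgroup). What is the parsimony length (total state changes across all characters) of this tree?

Map each character onto ((((Species E,Species L),Species A),Species S),Species V) (rooted by Outgroup) and count the minimum state changes it requires (Fitch parsimony):
Char. 1: 2; Char. 2: 1; Char. 3: 1; Char. 4: 1; Char. 5: 2.
Total tree length = 7.

7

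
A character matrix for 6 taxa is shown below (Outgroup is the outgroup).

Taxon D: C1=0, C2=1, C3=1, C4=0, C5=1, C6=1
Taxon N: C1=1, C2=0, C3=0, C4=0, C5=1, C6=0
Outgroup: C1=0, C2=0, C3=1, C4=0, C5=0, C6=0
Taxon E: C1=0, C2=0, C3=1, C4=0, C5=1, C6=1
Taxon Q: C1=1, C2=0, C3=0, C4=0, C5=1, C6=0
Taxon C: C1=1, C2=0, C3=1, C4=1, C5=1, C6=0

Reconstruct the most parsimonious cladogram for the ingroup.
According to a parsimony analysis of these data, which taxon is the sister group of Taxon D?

Character polarity is set by the outgroup: the derived state is whichever differs from the outgroup's state, so for C3 the derived state is '0', and for the remaining characters it is '1'.
C1 (derived state '1') is shared by Taxon C, Taxon N, and Taxon Q — a synapomorphy uniting that clade.
C2: derived state '1' in Taxon D only — an autapomorphy, so it tells us nothing about relationships among taxa.
C3 (derived state '0') is shared by Taxon N and Taxon Q — a synapomorphy uniting that clade.
C4: derived state '1' in Taxon C only — an autapomorphy, so it tells us nothing about relationships among taxa.
C5 (derived state '1') is shared by all ingroup taxa — unites the whole ingroup.
C6: derived state '1' in Taxon D and Taxon E only — synapomorphy for {Taxon D, Taxon E}.
Most parsimonious ingroup topology: (((Taxon Q,Taxon N),Taxon C),(Taxon D,Taxon E)).
Taxon D and Taxon E form a cherry on this tree, so they are sister taxa.

Taxon E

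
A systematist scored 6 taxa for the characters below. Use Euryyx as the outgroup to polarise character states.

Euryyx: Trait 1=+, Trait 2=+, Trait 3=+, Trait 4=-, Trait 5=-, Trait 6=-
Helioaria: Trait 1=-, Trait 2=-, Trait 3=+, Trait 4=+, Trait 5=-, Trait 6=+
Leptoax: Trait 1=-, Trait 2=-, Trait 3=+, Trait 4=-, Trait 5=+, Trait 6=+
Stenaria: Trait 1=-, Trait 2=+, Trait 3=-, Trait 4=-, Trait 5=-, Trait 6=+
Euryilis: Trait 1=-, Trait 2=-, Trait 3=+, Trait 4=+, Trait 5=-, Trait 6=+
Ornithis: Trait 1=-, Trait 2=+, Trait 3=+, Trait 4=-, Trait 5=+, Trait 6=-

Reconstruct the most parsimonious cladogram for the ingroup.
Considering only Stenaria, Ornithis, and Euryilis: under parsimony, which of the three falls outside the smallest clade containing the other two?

Character polarity is set by the outgroup: the derived state is whichever differs from the outgroup's state, so for Trait 1, Trait 2, Trait 3 the derived state is '-', and for the remaining characters it is '+'.
All ingroup taxa share the derived state '-' for Trait 1; it defines the ingroup but does not resolve relationships within it.
Trait 2 (derived state '-') is shared by Euryilis, Helioaria, and Leptoax — a synapomorphy uniting that clade.
Trait 3: derived state '-' in Stenaria only — an autapomorphy, so it tells us nothing about relationships among taxa.
Only Euryilis and Helioaria show the derived state '+' for Trait 4, supporting them as a clade.
Trait 5 (state '+') occurs in Leptoax and Ornithis but conflicts with the nesting implied by the other characters — most parsimoniously interpreted as homoplasy.
Trait 6: derived state '+' in Euryilis, Helioaria, Leptoax, and Stenaria only — synapomorphy for {Euryilis, Helioaria, Leptoax, Stenaria}.
Most parsimonious ingroup topology: ((((Helioaria,Euryilis),Leptoax),Stenaria),Ornithis).
Euryilis and Stenaria share a more recent common ancestor with each other than either does with Ornithis, so Ornithis is the least closely related of the three.

Ornithis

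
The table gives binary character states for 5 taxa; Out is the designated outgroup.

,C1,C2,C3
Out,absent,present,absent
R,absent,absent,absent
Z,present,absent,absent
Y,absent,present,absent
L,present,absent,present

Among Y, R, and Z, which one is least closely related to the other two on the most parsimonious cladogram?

Y

Character polarity is set by the outgroup: the derived state is whichever differs from the outgroup's state, so for C2 the derived state is 'absent', and for the remaining characters it is 'present'.
Only L and Z show the derived state 'present' for C1, supporting them as a clade.
C2: derived state 'absent' in L, R, and Z only — synapomorphy for {L, R, Z}.
C3 (derived state 'present') is unique to L (autapomorphy; uninformative for grouping).
Most parsimonious ingroup topology: ((R,(Z,L)),Y).
R and Z share a more recent common ancestor with each other than either does with Y, so Y is the least closely related of the three.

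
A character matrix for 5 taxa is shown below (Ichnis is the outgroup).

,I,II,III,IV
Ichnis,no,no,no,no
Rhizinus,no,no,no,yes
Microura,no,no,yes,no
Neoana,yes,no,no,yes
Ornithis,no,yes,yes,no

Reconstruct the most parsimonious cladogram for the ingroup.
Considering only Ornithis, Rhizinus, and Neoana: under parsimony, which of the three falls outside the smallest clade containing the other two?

The outgroup has state 'no' for every character, so 'yes' is the derived state throughout.
I: derived state 'yes' in Neoana only — an autapomorphy, so it tells us nothing about relationships among taxa.
II (derived state 'yes') is unique to Ornithis (autapomorphy; uninformative for grouping).
III: derived state 'yes' in Microura and Ornithis only — synapomorphy for {Microura, Ornithis}.
Only Neoana and Rhizinus show the derived state 'yes' for IV, supporting them as a clade.
Most parsimonious ingroup topology: ((Rhizinus,Neoana),(Microura,Ornithis)).
Neoana and Rhizinus share a more recent common ancestor with each other than either does with Ornithis, so Ornithis is the least closely related of the three.

Ornithis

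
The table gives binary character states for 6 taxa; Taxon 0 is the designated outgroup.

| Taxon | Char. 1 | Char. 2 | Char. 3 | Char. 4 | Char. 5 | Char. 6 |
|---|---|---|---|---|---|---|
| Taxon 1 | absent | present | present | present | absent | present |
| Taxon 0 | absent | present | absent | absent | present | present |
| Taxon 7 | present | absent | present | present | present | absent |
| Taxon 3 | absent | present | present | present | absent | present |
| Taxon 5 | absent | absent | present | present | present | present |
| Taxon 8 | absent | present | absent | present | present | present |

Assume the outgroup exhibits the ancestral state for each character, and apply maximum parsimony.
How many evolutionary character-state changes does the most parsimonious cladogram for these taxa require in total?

6

Character polarity is set by the outgroup: the derived state is whichever differs from the outgroup's state, so for Char. 2, Char. 5, Char. 6 the derived state is 'absent', and for the remaining characters it is 'present'.
Char. 1: derived state 'present' in Taxon 7 only — an autapomorphy, so it tells us nothing about relationships among taxa.
Char. 2: derived state 'absent' in Taxon 5 and Taxon 7 only — synapomorphy for {Taxon 5, Taxon 7}.
Char. 3 (derived state 'present') is shared by Taxon 1, Taxon 3, Taxon 5, and Taxon 7 — a synapomorphy uniting that clade.
All ingroup taxa share the derived state 'present' for Char. 4; it defines the ingroup but does not resolve relationships within it.
Char. 5 (derived state 'absent') is shared by Taxon 1 and Taxon 3 — a synapomorphy uniting that clade.
Char. 6 (derived state 'absent') is unique to Taxon 7 (autapomorphy; uninformative for grouping).
Most parsimonious ingroup topology: (((Taxon 5,Taxon 7),(Taxon 1,Taxon 3)),Taxon 8).
Changes per character on this tree: Char. 1: 1; Char. 2: 1; Char. 3: 1; Char. 4: 1; Char. 5: 1; Char. 6: 1.
Total = 6.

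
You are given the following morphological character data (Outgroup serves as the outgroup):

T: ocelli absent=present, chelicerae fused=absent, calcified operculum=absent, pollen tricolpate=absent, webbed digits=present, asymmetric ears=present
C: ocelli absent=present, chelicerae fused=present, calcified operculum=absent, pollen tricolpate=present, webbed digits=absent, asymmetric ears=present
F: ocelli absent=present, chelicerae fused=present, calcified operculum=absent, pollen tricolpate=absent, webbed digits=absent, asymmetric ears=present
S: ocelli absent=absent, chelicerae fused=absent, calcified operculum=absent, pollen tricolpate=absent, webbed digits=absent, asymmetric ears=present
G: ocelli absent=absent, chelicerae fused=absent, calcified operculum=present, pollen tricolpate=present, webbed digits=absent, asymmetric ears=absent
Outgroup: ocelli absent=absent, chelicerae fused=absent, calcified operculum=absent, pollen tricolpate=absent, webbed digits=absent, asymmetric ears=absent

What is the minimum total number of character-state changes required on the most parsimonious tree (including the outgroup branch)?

7

The outgroup has state 'absent' for every character, so 'present' is the derived state throughout.
ocelli absent (derived state 'present') is shared by C, F, and T — a synapomorphy uniting that clade.
Only C and F show the derived state 'present' for chelicerae fused, supporting them as a clade.
calcified operculum: derived state 'present' in G only — an autapomorphy, so it tells us nothing about relationships among taxa.
pollen tricolpate groups C and G, which is incompatible with the clades supported by the remaining characters; treating it as convergent (homoplasy) costs fewer steps than any alternative tree.
webbed digits (derived state 'present') is unique to T (autapomorphy; uninformative for grouping).
asymmetric ears (derived state 'present') is shared by C, F, S, and T — a synapomorphy uniting that clade.
Most parsimonious ingroup topology: (((T,(C,F)),S),G).
Changes per character on this tree: ocelli absent: 1; chelicerae fused: 1; calcified operculum: 1; pollen tricolpate: 2; webbed digits: 1; asymmetric ears: 1.
Total = 7.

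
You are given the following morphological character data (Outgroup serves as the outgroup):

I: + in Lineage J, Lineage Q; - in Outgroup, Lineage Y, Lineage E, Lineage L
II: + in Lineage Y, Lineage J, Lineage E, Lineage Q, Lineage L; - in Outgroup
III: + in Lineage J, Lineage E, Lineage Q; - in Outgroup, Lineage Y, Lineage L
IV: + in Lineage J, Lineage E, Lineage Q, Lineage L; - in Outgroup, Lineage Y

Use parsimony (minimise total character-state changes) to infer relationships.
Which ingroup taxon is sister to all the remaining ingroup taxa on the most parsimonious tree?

The outgroup has state '-' for every character, so '+' is the derived state throughout.
I (derived state '+') is shared by Lineage J and Lineage Q — a synapomorphy uniting that clade.
II (derived state '+') is shared by all ingroup taxa — unites the whole ingroup.
III: derived state '+' in Lineage E, Lineage J, and Lineage Q only — synapomorphy for {Lineage E, Lineage J, Lineage Q}.
IV (derived state '+') is shared by Lineage E, Lineage J, Lineage L, and Lineage Q — a synapomorphy uniting that clade.
Most parsimonious ingroup topology: (Lineage Y,(((Lineage J,Lineage Q),Lineage E),Lineage L)).
Lineage Y is sister to the clade containing all other ingroup taxa, so it is the earliest-diverging (most basal) ingroup lineage.

Lineage Y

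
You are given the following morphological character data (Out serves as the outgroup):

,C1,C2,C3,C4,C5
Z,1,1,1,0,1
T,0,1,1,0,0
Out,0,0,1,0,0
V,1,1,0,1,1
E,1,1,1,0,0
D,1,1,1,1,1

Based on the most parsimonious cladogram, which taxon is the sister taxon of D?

Character polarity is set by the outgroup: the derived state is whichever differs from the outgroup's state, so for C3 the derived state is '0', and for the remaining characters it is '1'.
C1 (derived state '1') is shared by D, E, V, and Z — a synapomorphy uniting that clade.
C2 (derived state '1') is shared by all ingroup taxa — unites the whole ingroup.
C3: derived state '0' in V only — an autapomorphy, so it tells us nothing about relationships among taxa.
Only D and V show the derived state '1' for C4, supporting them as a clade.
Only D, V, and Z show the derived state '1' for C5, supporting them as a clade.
Most parsimonious ingroup topology: (T,(((V,D),Z),E)).
D and V form a cherry on this tree, so they are sister taxa.

V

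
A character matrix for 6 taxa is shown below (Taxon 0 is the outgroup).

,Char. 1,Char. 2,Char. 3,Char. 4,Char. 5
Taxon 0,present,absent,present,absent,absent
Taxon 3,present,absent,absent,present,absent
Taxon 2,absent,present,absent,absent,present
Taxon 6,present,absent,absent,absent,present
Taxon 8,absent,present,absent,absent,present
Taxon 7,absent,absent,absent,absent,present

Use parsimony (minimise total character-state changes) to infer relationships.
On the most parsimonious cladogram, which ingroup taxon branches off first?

Taxon 3

Character polarity is set by the outgroup: the derived state is whichever differs from the outgroup's state, so for Char. 1, Char. 3 the derived state is 'absent', and for the remaining characters it is 'present'.
Only Taxon 2, Taxon 7, and Taxon 8 show the derived state 'absent' for Char. 1, supporting them as a clade.
Only Taxon 2 and Taxon 8 show the derived state 'present' for Char. 2, supporting them as a clade.
All ingroup taxa share the derived state 'absent' for Char. 3; it defines the ingroup but does not resolve relationships within it.
Char. 4 (derived state 'present') is unique to Taxon 3 (autapomorphy; uninformative for grouping).
Only Taxon 2, Taxon 6, Taxon 7, and Taxon 8 show the derived state 'present' for Char. 5, supporting them as a clade.
Most parsimonious ingroup topology: (Taxon 3,(((Taxon 2,Taxon 8),Taxon 7),Taxon 6)).
Taxon 3 is sister to the clade containing all other ingroup taxa, so it is the earliest-diverging (most basal) ingroup lineage.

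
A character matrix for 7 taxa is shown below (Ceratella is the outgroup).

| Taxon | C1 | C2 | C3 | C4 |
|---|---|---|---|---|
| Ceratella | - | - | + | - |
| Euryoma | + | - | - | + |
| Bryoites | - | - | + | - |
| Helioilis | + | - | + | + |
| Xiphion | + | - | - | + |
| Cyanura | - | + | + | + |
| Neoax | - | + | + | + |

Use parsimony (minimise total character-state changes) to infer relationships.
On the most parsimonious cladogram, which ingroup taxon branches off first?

Character polarity is set by the outgroup: the derived state is whichever differs from the outgroup's state, so for C3 the derived state is '-', and for the remaining characters it is '+'.
C1 (derived state '+') is shared by Euryoma, Helioilis, and Xiphion — a synapomorphy uniting that clade.
Only Cyanura and Neoax show the derived state '+' for C2, supporting them as a clade.
C3 (derived state '-') is shared by Euryoma and Xiphion — a synapomorphy uniting that clade.
C4: derived state '+' in Cyanura, Euryoma, Helioilis, Neoax, and Xiphion only — synapomorphy for {Cyanura, Euryoma, Helioilis, Neoax, Xiphion}.
Most parsimonious ingroup topology: ((((Euryoma,Xiphion),Helioilis),(Cyanura,Neoax)),Bryoites).
Bryoites is sister to the clade containing all other ingroup taxa, so it is the earliest-diverging (most basal) ingroup lineage.

Bryoites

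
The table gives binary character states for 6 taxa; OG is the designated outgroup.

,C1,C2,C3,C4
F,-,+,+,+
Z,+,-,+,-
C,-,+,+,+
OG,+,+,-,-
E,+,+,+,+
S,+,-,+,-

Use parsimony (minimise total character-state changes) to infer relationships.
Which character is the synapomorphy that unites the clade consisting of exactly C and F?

C1

Character polarity is set by the outgroup: the derived state is whichever differs from the outgroup's state, so for C1, C2 the derived state is '-', and for the remaining characters it is '+'.
C1 (derived state '-') is shared by C and F — a synapomorphy uniting that clade.
C2 (derived state '-') is shared by S and Z — a synapomorphy uniting that clade.
All ingroup taxa share the derived state '+' for C3; it defines the ingroup but does not resolve relationships within it.
C4: derived state '+' in C, E, and F only — synapomorphy for {C, E, F}.
Most parsimonious ingroup topology: (((F,C),E),(Z,S)).
The clade {C, F} is supported by C1: its derived state '-' occurs in exactly those taxa and in no other taxon (including the outgroup).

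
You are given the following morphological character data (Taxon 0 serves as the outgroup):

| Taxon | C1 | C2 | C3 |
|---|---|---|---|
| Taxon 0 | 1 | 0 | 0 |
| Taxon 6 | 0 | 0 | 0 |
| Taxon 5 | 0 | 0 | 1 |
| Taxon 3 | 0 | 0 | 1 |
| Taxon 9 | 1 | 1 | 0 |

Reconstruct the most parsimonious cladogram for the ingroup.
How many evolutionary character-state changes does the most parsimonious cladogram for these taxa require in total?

3

Character polarity is set by the outgroup: the derived state is whichever differs from the outgroup's state, so for C1 the derived state is '0', and for the remaining characters it is '1'.
C1: derived state '0' in Taxon 3, Taxon 5, and Taxon 6 only — synapomorphy for {Taxon 3, Taxon 5, Taxon 6}.
C2 (derived state '1') is unique to Taxon 9 (autapomorphy; uninformative for grouping).
C3: derived state '1' in Taxon 3 and Taxon 5 only — synapomorphy for {Taxon 3, Taxon 5}.
Most parsimonious ingroup topology: ((Taxon 6,(Taxon 5,Taxon 3)),Taxon 9).
Changes per character on this tree: C1: 1; C2: 1; C3: 1.
Total = 3.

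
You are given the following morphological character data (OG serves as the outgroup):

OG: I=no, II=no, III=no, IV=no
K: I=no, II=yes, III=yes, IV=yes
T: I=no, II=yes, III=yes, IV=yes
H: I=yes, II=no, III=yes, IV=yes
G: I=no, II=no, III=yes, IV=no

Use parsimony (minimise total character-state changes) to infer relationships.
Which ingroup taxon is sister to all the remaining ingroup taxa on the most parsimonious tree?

G

The outgroup has state 'no' for every character, so 'yes' is the derived state throughout.
I: derived state 'yes' in H only — an autapomorphy, so it tells us nothing about relationships among taxa.
Only K and T show the derived state 'yes' for II, supporting them as a clade.
All ingroup taxa share the derived state 'yes' for III; it defines the ingroup but does not resolve relationships within it.
IV (derived state 'yes') is shared by H, K, and T — a synapomorphy uniting that clade.
Most parsimonious ingroup topology: (((K,T),H),G).
G is sister to the clade containing all other ingroup taxa, so it is the earliest-diverging (most basal) ingroup lineage.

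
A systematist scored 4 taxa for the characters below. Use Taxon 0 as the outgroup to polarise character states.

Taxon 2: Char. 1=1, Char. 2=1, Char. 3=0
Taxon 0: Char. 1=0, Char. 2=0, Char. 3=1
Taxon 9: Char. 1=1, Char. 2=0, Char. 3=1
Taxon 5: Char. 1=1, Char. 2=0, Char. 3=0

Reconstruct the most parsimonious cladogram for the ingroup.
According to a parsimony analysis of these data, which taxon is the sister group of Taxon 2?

Taxon 5

Character polarity is set by the outgroup: the derived state is whichever differs from the outgroup's state, so for Char. 3 the derived state is '0', and for the remaining characters it is '1'.
Char. 1 (derived state '1') is shared by all ingroup taxa — unites the whole ingroup.
Char. 2: derived state '1' in Taxon 2 only — an autapomorphy, so it tells us nothing about relationships among taxa.
Char. 3 (derived state '0') is shared by Taxon 2 and Taxon 5 — a synapomorphy uniting that clade.
Most parsimonious ingroup topology: (Taxon 9,(Taxon 2,Taxon 5)).
Taxon 2 and Taxon 5 form a cherry on this tree, so they are sister taxa.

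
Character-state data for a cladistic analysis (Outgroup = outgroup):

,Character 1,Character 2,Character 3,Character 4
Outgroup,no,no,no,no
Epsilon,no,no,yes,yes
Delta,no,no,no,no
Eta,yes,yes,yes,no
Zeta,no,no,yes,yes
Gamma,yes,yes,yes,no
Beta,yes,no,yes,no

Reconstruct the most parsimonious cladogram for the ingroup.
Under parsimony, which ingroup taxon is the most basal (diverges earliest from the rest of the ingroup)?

Delta

The outgroup has state 'no' for every character, so 'yes' is the derived state throughout.
Character 1: derived state 'yes' in Beta, Eta, and Gamma only — synapomorphy for {Beta, Eta, Gamma}.
Character 2: derived state 'yes' in Eta and Gamma only — synapomorphy for {Eta, Gamma}.
Character 3: derived state 'yes' in Beta, Epsilon, Eta, Gamma, and Zeta only — synapomorphy for {Beta, Epsilon, Eta, Gamma, Zeta}.
Only Epsilon and Zeta show the derived state 'yes' for Character 4, supporting them as a clade.
Most parsimonious ingroup topology: (((Epsilon,Zeta),((Eta,Gamma),Beta)),Delta).
Delta is sister to the clade containing all other ingroup taxa, so it is the earliest-diverging (most basal) ingroup lineage.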